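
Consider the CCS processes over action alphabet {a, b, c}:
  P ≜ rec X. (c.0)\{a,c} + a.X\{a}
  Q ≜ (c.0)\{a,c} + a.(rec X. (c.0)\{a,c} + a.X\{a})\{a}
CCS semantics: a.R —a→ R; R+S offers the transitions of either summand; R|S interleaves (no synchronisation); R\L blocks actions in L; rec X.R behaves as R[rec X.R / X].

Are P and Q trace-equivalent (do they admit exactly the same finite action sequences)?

trace-equivalent

P's transition system — 2 states:
  s0 = rec X. (c.0)\{a,c} + a.X\{a} → ··a··> s1
  s1 = (rec X. (c.0)\{a,c} + a.X\{a})\{a} → (no moves)
Q's transition system — 2 states:
  t0 = (c.0)\{a,c} + a.(rec X. (c.0)\{a,c} + a.X\{a})\{a} → ··a··> t1
  t1 = (rec X. (c.0)\{a,c} + a.X\{a})\{a} → (no moves)
Partition-refinement fixed point:
  B0 = {s0, t0}
  B1 = {s1, t1}
s0 ∈ B0, t0 ∈ B0 → same block
Bisimilar ⇒ trace-equivalent.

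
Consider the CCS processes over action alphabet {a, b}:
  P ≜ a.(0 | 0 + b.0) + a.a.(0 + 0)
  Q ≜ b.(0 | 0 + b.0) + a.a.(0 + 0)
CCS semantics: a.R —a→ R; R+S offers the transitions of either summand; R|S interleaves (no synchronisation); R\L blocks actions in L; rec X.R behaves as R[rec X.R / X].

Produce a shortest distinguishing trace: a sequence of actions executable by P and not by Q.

P's transition system — 5 states:
  s0 = a.(0 | 0 + b.0) + a.a.(0 + 0) → --a--▸ s1, --a--▸ s2
  s1 = 0 | 0 + b.0 → --b--▸ s3
  s2 = a.(0 + 0) → --a--▸ s4
  s3 = 0 → (no moves)
  s4 = 0 + 0 → (no moves)
Q's transition system — 5 states:
  t0 = b.(0 | 0 + b.0) + a.a.(0 + 0) → --a--▸ t1, --b--▸ t2
  t1 = a.(0 + 0) → --a--▸ t3
  t2 = 0 | 0 + b.0 → --b--▸ t4
  t3 = 0 + 0 → (no moves)
  t4 = 0 → (no moves)
Run σ = ⟨ab⟩ on P: start {s0}
  [1] a ⇒ {s1, s2}
  [2] b ⇒ {s3}
  ✓ P
Run σ = ⟨ab⟩ on Q: start {t0}
  [1] a ⇒ {t1}
  [2] b ⇒ no successor for Q

ab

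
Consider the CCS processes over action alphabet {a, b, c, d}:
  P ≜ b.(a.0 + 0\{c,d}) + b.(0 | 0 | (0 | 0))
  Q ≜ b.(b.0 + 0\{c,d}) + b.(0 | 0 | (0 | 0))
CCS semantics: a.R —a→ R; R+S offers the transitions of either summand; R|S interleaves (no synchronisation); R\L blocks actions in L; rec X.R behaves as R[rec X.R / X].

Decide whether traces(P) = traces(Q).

NO — witness ⟨ba⟩

LTS(P): 4 reachable states
  s0 = b.(a.0 + 0\{c,d}) + b.(0 | 0 | (0 | 0)) ⊢ -b-> s1, -b-> s2
  s1 = 0 | 0 | (0 | 0) ⊢ ·
  s2 = a.0 + 0\{c,d} ⊢ -a-> s3
  s3 = 0 ⊢ ·
LTS(Q): 4 reachable states
  t0 = b.(b.0 + 0\{c,d}) + b.(0 | 0 | (0 | 0)) ⊢ -b-> t1, -b-> t2
  t1 = 0 | 0 | (0 | 0) ⊢ ·
  t2 = b.0 + 0\{c,d} ⊢ -b-> t3
  t3 = 0 ⊢ ·
Run σ = ⟨ba⟩ on P: start {s0}
  [1] b ⇒ {s1, s2}
  [2] a ⇒ {s3}
  ✓ P
Run σ = ⟨ba⟩ on Q: start {t0}
  [1] b ⇒ {t1, t2}
  [2] a ⇒ ∅ (Q stuck)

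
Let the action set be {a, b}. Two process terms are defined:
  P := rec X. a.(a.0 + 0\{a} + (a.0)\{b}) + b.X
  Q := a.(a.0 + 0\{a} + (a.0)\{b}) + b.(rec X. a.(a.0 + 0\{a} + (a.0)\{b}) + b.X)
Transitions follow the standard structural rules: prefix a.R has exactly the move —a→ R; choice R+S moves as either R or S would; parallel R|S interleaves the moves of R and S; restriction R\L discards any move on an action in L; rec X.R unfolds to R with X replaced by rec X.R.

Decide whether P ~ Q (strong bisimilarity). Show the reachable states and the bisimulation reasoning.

P's transition system — 4 states:
  s0 = rec X. a.(a.0 + 0\{a} + (a.0)\{b}) + b.X ⊢ --a--▸ s1, --b--▸ s0
  s1 = a.0 + 0\{a} + (a.0)\{b} ⊢ --a--▸ s2, --a--▸ s3
  s2 = 0 ⊢ ·
  s3 = 0\{b} ⊢ ·
Q's transition system — 5 states:
  t0 = a.(a.0 + 0\{a} + (a.0)\{b}) + b.(rec X. a.(a.0 + 0\{a} + (a.0)\{b}) + b.X) ⊢ --a--▸ t1, --b--▸ t2
  t1 = a.0 + 0\{a} + (a.0)\{b} ⊢ --a--▸ t3, --a--▸ t4
  t2 = rec X. a.(a.0 + 0\{a} + (a.0)\{b}) + b.X ⊢ --a--▸ t1, --b--▸ t2
  t3 = 0 ⊢ ·
  t4 = 0\{b} ⊢ ·
Coarsest stable partition (strong bisimilarity classes):
  B0 = {s0, t0, t2}
  B1 = {s1, t1}
  B2 = {s2, s3, t3, t4}
s0 ∈ B0, t0 ∈ B0 → same block

bisimilar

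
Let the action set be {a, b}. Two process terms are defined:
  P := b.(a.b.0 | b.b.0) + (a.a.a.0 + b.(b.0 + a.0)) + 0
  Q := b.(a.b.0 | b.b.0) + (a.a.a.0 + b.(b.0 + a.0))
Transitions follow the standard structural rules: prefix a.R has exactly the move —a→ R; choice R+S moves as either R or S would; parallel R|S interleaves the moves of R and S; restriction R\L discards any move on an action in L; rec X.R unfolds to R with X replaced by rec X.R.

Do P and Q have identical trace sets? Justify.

traces(P) = traces(Q)

Reachable graph of P (14 states):
  p0 = b.(a.b.0 | b.b.0) + (a.a.a.0 + b.(b.0 + a.0)) + 0 → —a→ p1, —b→ p2, —b→ p3
  p1 = a.a.0 → —a→ p4
  p2 = a.b.0 | b.b.0 → —a→ p5, —b→ p6
  p3 = b.0 + a.0 → —a→ p7, —b→ p7
  p4 = a.0 → —a→ p7
  p5 = b.0 | b.b.0 → —b→ p8, —b→ p9
  p6 = a.b.0 | b.0 → —a→ p9, —b→ p10
  p7 = 0 → stopped
  p8 = 0 | b.b.0 → —b→ p11
  p9 = b.0 | b.0 → —b→ p11, —b→ p12
  p10 = a.b.0 | 0 → —a→ p12
  p11 = 0 | b.0 → —b→ p13
  p12 = b.0 | 0 → —b→ p13
  p13 = 0 | 0 → stopped
Reachable graph of Q (14 states):
  q0 = b.(a.b.0 | b.b.0) + (a.a.a.0 + b.(b.0 + a.0)) → —a→ q1, —b→ q2, —b→ q3
  q1 = a.a.0 → —a→ q4
  q2 = a.b.0 | b.b.0 → —a→ q5, —b→ q6
  q3 = b.0 + a.0 → —a→ q7, —b→ q7
  q4 = a.0 → —a→ q7
  q5 = b.0 | b.b.0 → —b→ q8, —b→ q9
  q6 = a.b.0 | b.0 → —a→ q9, —b→ q10
  q7 = 0 → stopped
  q8 = 0 | b.b.0 → —b→ q11
  q9 = b.0 | b.0 → —b→ q11, —b→ q12
  q10 = a.b.0 | 0 → —a→ q12
  q11 = 0 | b.0 → —b→ q13
  q12 = b.0 | 0 → —b→ q13
  q13 = 0 | 0 → stopped
Bisimilarity quotient blocks:
  B0 = {p0, q0}
  B1 = {p1, q1}
  B2 = {p4, q4}
  B3 = {p13, p7, q13, q7}
  B4 = {p2, q2}
  B5 = {p6, q6}
  B6 = {p8, p9, q8, q9}
  B7 = {p11, p12, q11, q12}
  B8 = {p10, q10}
  B9 = {p5, q5}
  B10 = {p3, q3}
p0 ∈ B0, q0 ∈ B0 → same block
Bisimilar ⇒ trace-equivalent.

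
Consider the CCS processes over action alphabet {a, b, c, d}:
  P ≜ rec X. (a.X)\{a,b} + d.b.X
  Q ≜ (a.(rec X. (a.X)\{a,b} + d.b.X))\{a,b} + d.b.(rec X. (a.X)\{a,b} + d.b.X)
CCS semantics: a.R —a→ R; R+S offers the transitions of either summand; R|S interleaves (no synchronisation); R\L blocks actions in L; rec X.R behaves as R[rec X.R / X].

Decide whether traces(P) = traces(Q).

LTS(P): 2 reachable states
  u0 = rec X. (a.X)\{a,b} + d.b.X → -d-> u1
  u1 = b.(rec X. (a.X)\{a,b} + d.b.X) → -b-> u0
LTS(Q): 3 reachable states
  v0 = (a.(rec X. (a.X)\{a,b} + d.b.X))\{a,b} + d.b.(rec X. (a.X)\{a,b} + d.b.X) → -d-> v1
  v1 = b.(rec X. (a.X)\{a,b} + d.b.X) → -b-> v2
  v2 = rec X. (a.X)\{a,b} + d.b.X → -d-> v1
Bisimilarity quotient blocks:
  B0 = {u0, v0, v2}
  B1 = {u1, v1}
u0 ∈ B0, v0 ∈ B0 → same block
Bisimilar ⇒ trace-equivalent.

YES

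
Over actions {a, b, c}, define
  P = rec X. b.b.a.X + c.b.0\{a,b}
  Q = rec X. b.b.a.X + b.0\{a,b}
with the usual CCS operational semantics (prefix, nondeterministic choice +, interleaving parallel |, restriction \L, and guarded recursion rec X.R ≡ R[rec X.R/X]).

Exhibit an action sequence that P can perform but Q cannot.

c

LTS(P): 5 reachable states
  s0 = rec X. b.b.a.X + c.b.0\{a,b} has moves =b=> s1, =c=> s2
  s1 = b.a.(rec X. b.b.a.X + c.b.0\{a,b}) has moves =b=> s3
  s2 = b.0\{a,b} has moves =b=> s4
  s3 = a.(rec X. b.b.a.X + c.b.0\{a,b}) has moves =a=> s0
  s4 = 0\{a,b} has moves (no moves)
LTS(Q): 4 reachable states
  t0 = rec X. b.b.a.X + b.0\{a,b} has moves =b=> t1, =b=> t2
  t1 = 0\{a,b} has moves (no moves)
  t2 = b.a.(rec X. b.b.a.X + b.0\{a,b}) has moves =b=> t3
  t3 = a.(rec X. b.b.a.X + b.0\{a,b}) has moves =a=> t0
Executing c from P (initial set {s0}):
  [1] c ⇒ {s2}
  P completes σ.
Executing c from Q (initial set {t0}):
  [1] c ⇒ no successor for Q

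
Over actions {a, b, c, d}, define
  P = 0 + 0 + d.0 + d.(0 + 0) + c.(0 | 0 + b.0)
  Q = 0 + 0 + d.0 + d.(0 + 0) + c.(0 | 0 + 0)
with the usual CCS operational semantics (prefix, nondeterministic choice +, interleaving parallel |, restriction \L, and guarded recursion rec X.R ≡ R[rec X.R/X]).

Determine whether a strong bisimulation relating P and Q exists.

NO

LTS(P): 4 reachable states
  u0 = 0 + 0 + d.0 + d.(0 + 0) + c.(0 | 0 + b.0) :: —c→ u1, —d→ u2, —d→ u3
  u1 = 0 | 0 + b.0 :: —b→ u2
  u2 = 0 :: stopped
  u3 = 0 + 0 :: stopped
LTS(Q): 4 reachable states
  v0 = 0 + 0 + d.0 + d.(0 + 0) + c.(0 | 0 + 0) :: —c→ v1, —d→ v2, —d→ v3
  v1 = 0 | 0 + 0 :: stopped
  v2 = 0 :: stopped
  v3 = 0 + 0 :: stopped
Partition-refinement fixed point:
  B0 = {u0}
  B1 = {u1}
  B2 = {u2, u3, v1, v2, v3}
  B3 = {v0}
u0 ∈ B0, v0 ∈ B3 → different blocks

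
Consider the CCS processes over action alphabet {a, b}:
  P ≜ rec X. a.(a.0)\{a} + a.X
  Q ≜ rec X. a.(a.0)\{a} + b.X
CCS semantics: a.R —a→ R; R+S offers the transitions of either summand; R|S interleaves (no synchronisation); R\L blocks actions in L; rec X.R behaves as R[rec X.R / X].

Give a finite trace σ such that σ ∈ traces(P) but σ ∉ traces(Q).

Reachable graph of P (2 states):
  p0 = rec X. a.(a.0)\{a} + a.X has moves -a-> p0, -a-> p1
  p1 = (a.0)\{a} has moves ·
Reachable graph of Q (2 states):
  q0 = rec X. a.(a.0)\{a} + b.X has moves -a-> q1, -b-> q0
  q1 = (a.0)\{a} has moves ·
Trace ⟨aa⟩ through P, begin at {p0}:
  after a @ step 1: {p0, p1}
  after a @ step 2: {p0, p1}
  — P admits the full trace.
Trace ⟨aa⟩ through Q, begin at {q0}:
  after a @ step 1: {q1}
  after a @ step 2: ∅  — Q cannot continue

aa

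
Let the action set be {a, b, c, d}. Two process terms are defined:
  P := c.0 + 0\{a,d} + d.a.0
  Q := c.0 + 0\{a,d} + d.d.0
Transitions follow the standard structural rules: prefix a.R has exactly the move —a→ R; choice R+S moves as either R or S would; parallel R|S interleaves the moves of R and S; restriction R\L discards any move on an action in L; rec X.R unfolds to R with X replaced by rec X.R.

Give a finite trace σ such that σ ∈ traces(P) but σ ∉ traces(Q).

LTS(P): 3 reachable states
  s0 = c.0 + 0\{a,d} + d.a.0 has moves --c--▸ s1, --d--▸ s2
  s1 = 0 has moves ·
  s2 = a.0 has moves --a--▸ s1
LTS(Q): 3 reachable states
  t0 = c.0 + 0\{a,d} + d.d.0 has moves --c--▸ t1, --d--▸ t2
  t1 = 0 has moves ·
  t2 = d.0 has moves --d--▸ t1
Run σ = ⟨da⟩ on P: start {s0}
  after d @ step 1: {s2}
  after a @ step 2: {s1}
  ✓ P
Run σ = ⟨da⟩ on Q: start {t0}
  after d @ step 1: {t2}
  after a @ step 2: ∅ (Q stuck)

da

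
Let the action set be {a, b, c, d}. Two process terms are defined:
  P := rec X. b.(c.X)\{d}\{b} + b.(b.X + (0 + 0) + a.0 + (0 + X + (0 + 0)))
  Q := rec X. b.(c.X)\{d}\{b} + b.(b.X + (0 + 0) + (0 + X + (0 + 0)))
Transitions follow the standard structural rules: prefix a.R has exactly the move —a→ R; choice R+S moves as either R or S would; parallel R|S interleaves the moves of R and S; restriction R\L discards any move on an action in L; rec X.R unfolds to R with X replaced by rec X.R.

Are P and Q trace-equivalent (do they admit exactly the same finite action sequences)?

trace-distinct — witness ⟨ba⟩

Reachable graph of P (5 states):
  u0 = rec X. b.(c.X)\{d}\{b} + b.(b.X + (0 + 0) + a.0 + (0 + X + (0 + 0))) has moves —b→ u1, —b→ u2
  u1 = (c.(rec X. b.(c.X)\{d}\{b} + b.(b.X + (0 + 0) + a.0 + (0 + X + (0 + 0)))))\{d}\{b} has moves —c→ u3
  u2 = b.(rec X. b.(c.X)\{d}\{b} + b.(b.X + (0 + 0) + a.0 + (0 + X + (0 + 0)))) + (0 + 0) + a.0 + (0 + (rec X. b.(c.X)\{d}\{b} + b.(b.X + (0 + 0) + a.0 + (0 + X + (0 + 0)))) + (0 + 0)) has moves —a→ u4, —b→ u0, —b→ u1, —b→ u2
  u3 = (rec X. b.(c.X)\{d}\{b} + b.(b.X + (0 + 0) + a.0 + (0 + X + (0 + 0))))\{d}\{b} has moves ∅
  u4 = 0 has moves ∅
Reachable graph of Q (4 states):
  v0 = rec X. b.(c.X)\{d}\{b} + b.(b.X + (0 + 0) + (0 + X + (0 + 0))) has moves —b→ v1, —b→ v2
  v1 = (c.(rec X. b.(c.X)\{d}\{b} + b.(b.X + (0 + 0) + (0 + X + (0 + 0)))))\{d}\{b} has moves —c→ v3
  v2 = b.(rec X. b.(c.X)\{d}\{b} + b.(b.X + (0 + 0) + (0 + X + (0 + 0)))) + (0 + 0) + (0 + (rec X. b.(c.X)\{d}\{b} + b.(b.X + (0 + 0) + (0 + X + (0 + 0)))) + (0 + 0)) has moves —b→ v0, —b→ v1, —b→ v2
  v3 = (rec X. b.(c.X)\{d}\{b} + b.(b.X + (0 + 0) + (0 + X + (0 + 0))))\{d}\{b} has moves ∅
Run σ = ⟨ba⟩ on P: start {u0}
  step 1 (b): {u1, u2}
  step 2 (a): {u4}
  ✓ P
Run σ = ⟨ba⟩ on Q: start {v0}
  step 1 (b): {v1, v2}
  step 2 (a): ∅  — Q cannot continue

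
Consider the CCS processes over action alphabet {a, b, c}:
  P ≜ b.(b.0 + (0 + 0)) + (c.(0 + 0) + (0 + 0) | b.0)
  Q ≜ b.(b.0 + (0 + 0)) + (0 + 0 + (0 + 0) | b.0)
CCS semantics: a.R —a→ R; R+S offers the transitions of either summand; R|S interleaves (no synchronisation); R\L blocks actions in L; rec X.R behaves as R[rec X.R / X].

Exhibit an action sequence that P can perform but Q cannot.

c

P's transition system — 5 states:
  s0 = b.(b.0 + (0 + 0)) + (c.(0 + 0) + (0 + 0) | b.0) → ··b··> s1, ··b··> s2, ··c··> s3
  s1 = (0 + 0) | 0 → stopped
  s2 = b.0 + (0 + 0) → ··b··> s4
  s3 = 0 + 0 → stopped
  s4 = 0 → stopped
Q's transition system — 4 states:
  t0 = b.(b.0 + (0 + 0)) + (0 + 0 + (0 + 0) | b.0) → ··b··> t1, ··b··> t2
  t1 = (0 + 0) | 0 → stopped
  t2 = b.0 + (0 + 0) → ··b··> t3
  t3 = 0 → stopped
Run σ = ⟨c⟩ on P: start {s0}
  step 1 (c): {s3}
  P completes σ.
Run σ = ⟨c⟩ on Q: start {t0}
  step 1 (c): ∅  — Q cannot continue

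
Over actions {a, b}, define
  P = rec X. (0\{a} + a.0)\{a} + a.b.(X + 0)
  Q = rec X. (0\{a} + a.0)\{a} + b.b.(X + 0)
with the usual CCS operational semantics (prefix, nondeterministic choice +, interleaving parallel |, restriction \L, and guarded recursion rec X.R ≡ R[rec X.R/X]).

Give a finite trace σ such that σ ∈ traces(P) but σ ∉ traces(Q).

Reachable graph of P (3 states):
  u0 = rec X. (0\{a} + a.0)\{a} + a.b.(X + 0) → --a--▸ u1
  u1 = b.((rec X. (0\{a} + a.0)\{a} + a.b.(X + 0)) + 0) → --b--▸ u2
  u2 = (rec X. (0\{a} + a.0)\{a} + a.b.(X + 0)) + 0 → --a--▸ u1
Reachable graph of Q (3 states):
  v0 = rec X. (0\{a} + a.0)\{a} + b.b.(X + 0) → --b--▸ v1
  v1 = b.((rec X. (0\{a} + a.0)\{a} + b.b.(X + 0)) + 0) → --b--▸ v2
  v2 = (rec X. (0\{a} + a.0)\{a} + b.b.(X + 0)) + 0 → --b--▸ v1
Trace ⟨a⟩ through P, begin at {u0}:
  [1] a ⇒ {u1}
  ✓ P
Trace ⟨a⟩ through Q, begin at {v0}:
  [1] a ⇒ no successor for Q

a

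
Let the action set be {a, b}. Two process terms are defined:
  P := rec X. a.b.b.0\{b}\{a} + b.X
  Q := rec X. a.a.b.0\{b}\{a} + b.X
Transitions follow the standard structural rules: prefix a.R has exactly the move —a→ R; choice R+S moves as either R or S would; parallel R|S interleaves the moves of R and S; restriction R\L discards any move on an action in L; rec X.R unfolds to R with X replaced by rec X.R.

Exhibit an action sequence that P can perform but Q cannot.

P's transition system — 4 states:
  s0 = rec X. a.b.b.0\{b}\{a} + b.X has moves —a→ s1, —b→ s0
  s1 = b.b.0\{b}\{a} has moves —b→ s2
  s2 = b.0\{b}\{a} has moves —b→ s3
  s3 = 0\{b}\{a} has moves stopped
Q's transition system — 4 states:
  t0 = rec X. a.a.b.0\{b}\{a} + b.X has moves —a→ t1, —b→ t0
  t1 = a.b.0\{b}\{a} has moves —a→ t2
  t2 = b.0\{b}\{a} has moves —b→ t3
  t3 = 0\{b}\{a} has moves stopped
Trace ⟨ab⟩ through P, begin at {s0}:
  step 1 (a): {s1}
  step 2 (b): {s2}
  — P admits the full trace.
Trace ⟨ab⟩ through Q, begin at {t0}:
  step 1 (a): {t1}
  step 2 (b): ∅  — Q cannot continue

ab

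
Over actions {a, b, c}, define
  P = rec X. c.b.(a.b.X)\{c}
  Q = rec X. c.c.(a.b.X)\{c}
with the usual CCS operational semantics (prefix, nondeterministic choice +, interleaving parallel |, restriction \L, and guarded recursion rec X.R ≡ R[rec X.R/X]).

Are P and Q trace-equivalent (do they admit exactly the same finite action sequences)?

Reachable graph of P (5 states):
  u0 = rec X. c.b.(a.b.X)\{c} → --c--▸ u1
  u1 = b.(a.b.(rec X. c.b.(a.b.X)\{c}))\{c} → --b--▸ u2
  u2 = (a.b.(rec X. c.b.(a.b.X)\{c}))\{c} → --a--▸ u3
  u3 = (b.(rec X. c.b.(a.b.X)\{c}))\{c} → --b--▸ u4
  u4 = (rec X. c.b.(a.b.X)\{c})\{c} → stopped
Reachable graph of Q (5 states):
  v0 = rec X. c.c.(a.b.X)\{c} → --c--▸ v1
  v1 = c.(a.b.(rec X. c.c.(a.b.X)\{c}))\{c} → --c--▸ v2
  v2 = (a.b.(rec X. c.c.(a.b.X)\{c}))\{c} → --a--▸ v3
  v3 = (b.(rec X. c.c.(a.b.X)\{c}))\{c} → --b--▸ v4
  v4 = (rec X. c.c.(a.b.X)\{c})\{c} → stopped
Run σ = ⟨cb⟩ on P: start {u0}
  step 1 (c): {u1}
  step 2 (b): {u2}
  ✓ P
Run σ = ⟨cb⟩ on Q: start {v0}
  step 1 (c): {v1}
  step 2 (b): ∅  — Q cannot continue

trace-distinct — witness ⟨cb⟩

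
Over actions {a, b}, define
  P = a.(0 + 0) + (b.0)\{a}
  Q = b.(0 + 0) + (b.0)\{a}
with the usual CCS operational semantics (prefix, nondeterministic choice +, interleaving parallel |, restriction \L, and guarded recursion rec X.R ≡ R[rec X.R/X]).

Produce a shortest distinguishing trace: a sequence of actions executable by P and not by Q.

a

Reachable graph of P (3 states):
  s0 = a.(0 + 0) + (b.0)\{a} :: ··a··> s1, ··b··> s2
  s1 = 0 + 0 :: ·
  s2 = 0\{a} :: ·
Reachable graph of Q (3 states):
  t0 = b.(0 + 0) + (b.0)\{a} :: ··b··> t1, ··b··> t2
  t1 = 0 + 0 :: ·
  t2 = 0\{a} :: ·
Run σ = ⟨a⟩ on P: start {s0}
  after a @ step 1: {s1}
  ✓ P
Run σ = ⟨a⟩ on Q: start {t0}
  after a @ step 1: ∅ (Q stuck)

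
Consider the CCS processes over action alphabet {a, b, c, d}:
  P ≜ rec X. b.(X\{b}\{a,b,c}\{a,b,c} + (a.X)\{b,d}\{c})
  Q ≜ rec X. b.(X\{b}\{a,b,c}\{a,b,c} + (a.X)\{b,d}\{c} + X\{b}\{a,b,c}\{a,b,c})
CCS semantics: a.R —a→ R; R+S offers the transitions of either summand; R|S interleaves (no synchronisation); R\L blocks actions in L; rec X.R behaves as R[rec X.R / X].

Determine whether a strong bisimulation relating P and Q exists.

Reachable graph of P (3 states):
  p0 = rec X. b.(X\{b}\{a,b,c}\{a,b,c} + (a.X)\{b,d}\{c}) :: =b=> p1
  p1 = (rec X. b.(X\{b}\{a,b,c}\{a,b,c} + (a.X)\{b,d}\{c}))\{b}\{a,b,c}\{a,b,c} + (a.(rec X. b.(X\{b}\{a,b,c}\{a,b,c} + (a.X)\{b,d}\{c})))\{b,d}\{c} :: =a=> p2
  p2 = (rec X. b.(X\{b}\{a,b,c}\{a,b,c} + (a.X)\{b,d}\{c}))\{b,d}\{c} :: ·
Reachable graph of Q (3 states):
  q0 = rec X. b.(X\{b}\{a,b,c}\{a,b,c} + (a.X)\{b,d}\{c} + X\{b}\{a,b,c}\{a,b,c}) :: =b=> q1
  q1 = (rec X. b.(X\{b}\{a,b,c}\{a,b,c} + (a.X)\{b,d}\{c} + X\{b}\{a,b,c}\{a,b,c}))\{b}\{a,b,c}\{a,b,c} + (a.(rec X. b.(X\{b}\{a,b,c}\{a,b,c} + (a.X)\{b,d}\{c} + X\{b}\{a,b,c}\{a,b,c})))\{b,d}\{c} + (rec X. b.(X\{b}\{a,b,c}\{a,b,c} + (a.X)\{b,d}\{c} + X\{b}\{a,b,c}\{a,b,c}))\{b}\{a,b,c}\{a,b,c} :: =a=> q2
  q2 = (rec X. b.(X\{b}\{a,b,c}\{a,b,c} + (a.X)\{b,d}\{c} + X\{b}\{a,b,c}\{a,b,c}))\{b,d}\{c} :: ·
Bisimilarity quotient blocks:
  B0 = {p0, q0}
  B1 = {p1, q1}
  B2 = {p2, q2}
p0 ∈ B0, q0 ∈ B0 → same block

P ~ Q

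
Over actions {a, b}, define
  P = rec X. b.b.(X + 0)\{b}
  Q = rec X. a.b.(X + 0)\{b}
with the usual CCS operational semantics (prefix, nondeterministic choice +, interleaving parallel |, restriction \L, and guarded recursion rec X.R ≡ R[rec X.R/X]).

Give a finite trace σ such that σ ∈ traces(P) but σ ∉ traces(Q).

b

LTS(P): 3 reachable states
  m0 = rec X. b.b.(X + 0)\{b} | =b=> m1
  m1 = b.((rec X. b.b.(X + 0)\{b}) + 0)\{b} | =b=> m2
  m2 = ((rec X. b.b.(X + 0)\{b}) + 0)\{b} | deadlocked
LTS(Q): 4 reachable states
  n0 = rec X. a.b.(X + 0)\{b} | =a=> n1
  n1 = b.((rec X. a.b.(X + 0)\{b}) + 0)\{b} | =b=> n2
  n2 = ((rec X. a.b.(X + 0)\{b}) + 0)\{b} | =a=> n3
  n3 = (b.((rec X. a.b.(X + 0)\{b}) + 0)\{b})\{b} | deadlocked
Executing b from P (initial set {m0}):
  [1] b ⇒ {m1}
  P completes σ.
Executing b from Q (initial set {n0}):
  [1] b ⇒ no successor for Q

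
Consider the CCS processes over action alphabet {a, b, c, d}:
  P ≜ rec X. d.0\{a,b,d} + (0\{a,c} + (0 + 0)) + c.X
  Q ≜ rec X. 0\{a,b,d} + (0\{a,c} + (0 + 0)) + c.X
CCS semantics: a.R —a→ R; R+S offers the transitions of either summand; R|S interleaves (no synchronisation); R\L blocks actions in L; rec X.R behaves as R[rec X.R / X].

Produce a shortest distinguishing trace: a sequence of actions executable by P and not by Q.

d

LTS(P): 2 reachable states
  p0 = rec X. d.0\{a,b,d} + (0\{a,c} + (0 + 0)) + c.X has moves ··c··> p0, ··d··> p1
  p1 = 0\{a,b,d} has moves ∅
LTS(Q): 1 reachable states
  q0 = rec X. 0\{a,b,d} + (0\{a,c} + (0 + 0)) + c.X has moves ··c··> q0
Trace ⟨d⟩ through P, begin at {p0}:
  after d @ step 1: {p1}
  ✓ P
Trace ⟨d⟩ through Q, begin at {q0}:
  after d @ step 1: ∅  — Q cannot continue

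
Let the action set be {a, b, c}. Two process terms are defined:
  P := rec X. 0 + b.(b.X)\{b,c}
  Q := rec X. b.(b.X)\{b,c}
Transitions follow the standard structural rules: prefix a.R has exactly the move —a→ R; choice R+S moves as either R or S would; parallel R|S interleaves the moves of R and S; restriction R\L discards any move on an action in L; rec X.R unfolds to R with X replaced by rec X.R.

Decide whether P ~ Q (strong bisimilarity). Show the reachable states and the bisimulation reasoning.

P's transition system — 2 states:
  u0 = rec X. 0 + b.(b.X)\{b,c} | --b--▸ u1
  u1 = (b.(rec X. 0 + b.(b.X)\{b,c}))\{b,c} | (no moves)
Q's transition system — 2 states:
  v0 = rec X. b.(b.X)\{b,c} | --b--▸ v1
  v1 = (b.(rec X. b.(b.X)\{b,c}))\{b,c} | (no moves)
Bisimilarity quotient blocks:
  B0 = {u0, v0}
  B1 = {u1, v1}
u0 ∈ B0, v0 ∈ B0 → same block

bisimilar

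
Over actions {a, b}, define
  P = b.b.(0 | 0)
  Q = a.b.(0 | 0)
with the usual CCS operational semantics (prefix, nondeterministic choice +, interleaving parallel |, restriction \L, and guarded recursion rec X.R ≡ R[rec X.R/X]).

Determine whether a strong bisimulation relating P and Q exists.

NO

Reachable graph of P (3 states):
  p0 = b.b.(0 | 0) has moves --b--▸ p1
  p1 = b.(0 | 0) has moves --b--▸ p2
  p2 = 0 | 0 has moves (no moves)
Reachable graph of Q (3 states):
  q0 = a.b.(0 | 0) has moves --a--▸ q1
  q1 = b.(0 | 0) has moves --b--▸ q2
  q2 = 0 | 0 has moves (no moves)
Coarsest stable partition (strong bisimilarity classes):
  B0 = {p0}
  B1 = {p1, q1}
  B2 = {p2, q2}
  B3 = {q0}
p0 ∈ B0, q0 ∈ B3 → different blocks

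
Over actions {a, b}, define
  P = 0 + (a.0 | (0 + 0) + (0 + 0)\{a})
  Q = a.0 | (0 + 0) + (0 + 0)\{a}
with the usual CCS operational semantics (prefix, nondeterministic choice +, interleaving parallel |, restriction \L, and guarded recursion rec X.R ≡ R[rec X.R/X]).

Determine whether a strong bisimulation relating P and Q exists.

YES

LTS(P): 2 reachable states
  u0 = 0 + (a.0 | (0 + 0) + (0 + 0)\{a}) → -a-> u1
  u1 = 0 | (0 + 0) → ·
LTS(Q): 2 reachable states
  v0 = a.0 | (0 + 0) + (0 + 0)\{a} → -a-> v1
  v1 = 0 | (0 + 0) → ·
Partition-refinement fixed point:
  B0 = {u0, v0}
  B1 = {u1, v1}
u0 ∈ B0, v0 ∈ B0 → same block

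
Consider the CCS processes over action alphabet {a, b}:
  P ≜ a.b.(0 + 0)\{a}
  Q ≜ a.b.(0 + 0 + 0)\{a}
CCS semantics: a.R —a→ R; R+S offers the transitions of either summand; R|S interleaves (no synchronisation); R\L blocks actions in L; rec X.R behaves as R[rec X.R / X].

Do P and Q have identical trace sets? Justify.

Reachable graph of P (3 states):
  u0 = a.b.(0 + 0)\{a} → ··a··> u1
  u1 = b.(0 + 0)\{a} → ··b··> u2
  u2 = (0 + 0)\{a} → deadlocked
Reachable graph of Q (3 states):
  v0 = a.b.(0 + 0 + 0)\{a} → ··a··> v1
  v1 = b.(0 + 0 + 0)\{a} → ··b··> v2
  v2 = (0 + 0 + 0)\{a} → deadlocked
Coarsest stable partition (strong bisimilarity classes):
  B0 = {u0, v0}
  B1 = {u1, v1}
  B2 = {u2, v2}
u0 ∈ B0, v0 ∈ B0 → same block
Bisimilar ⇒ trace-equivalent.

traces(P) = traces(Q)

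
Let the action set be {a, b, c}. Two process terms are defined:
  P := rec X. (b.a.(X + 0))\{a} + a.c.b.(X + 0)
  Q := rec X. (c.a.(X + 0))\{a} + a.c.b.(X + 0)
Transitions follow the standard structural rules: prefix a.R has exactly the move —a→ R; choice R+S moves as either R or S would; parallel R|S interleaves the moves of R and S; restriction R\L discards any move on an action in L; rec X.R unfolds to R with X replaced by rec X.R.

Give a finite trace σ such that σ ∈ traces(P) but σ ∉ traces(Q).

P's transition system — 5 states:
  m0 = rec X. (b.a.(X + 0))\{a} + a.c.b.(X + 0) → —a→ m1, —b→ m2
  m1 = c.b.((rec X. (b.a.(X + 0))\{a} + a.c.b.(X + 0)) + 0) → —c→ m3
  m2 = (a.((rec X. (b.a.(X + 0))\{a} + a.c.b.(X + 0)) + 0))\{a} → ·
  m3 = b.((rec X. (b.a.(X + 0))\{a} + a.c.b.(X + 0)) + 0) → —b→ m4
  m4 = (rec X. (b.a.(X + 0))\{a} + a.c.b.(X + 0)) + 0 → —a→ m1, —b→ m2
Q's transition system — 5 states:
  n0 = rec X. (c.a.(X + 0))\{a} + a.c.b.(X + 0) → —a→ n1, —c→ n2
  n1 = c.b.((rec X. (c.a.(X + 0))\{a} + a.c.b.(X + 0)) + 0) → —c→ n3
  n2 = (a.((rec X. (c.a.(X + 0))\{a} + a.c.b.(X + 0)) + 0))\{a} → ·
  n3 = b.((rec X. (c.a.(X + 0))\{a} + a.c.b.(X + 0)) + 0) → —b→ n4
  n4 = (rec X. (c.a.(X + 0))\{a} + a.c.b.(X + 0)) + 0 → —a→ n1, —c→ n2
Run σ = ⟨b⟩ on P: start {m0}
  [1] b ⇒ {m2}
  ✓ P
Run σ = ⟨b⟩ on Q: start {n0}
  [1] b ⇒ no successor for Q

b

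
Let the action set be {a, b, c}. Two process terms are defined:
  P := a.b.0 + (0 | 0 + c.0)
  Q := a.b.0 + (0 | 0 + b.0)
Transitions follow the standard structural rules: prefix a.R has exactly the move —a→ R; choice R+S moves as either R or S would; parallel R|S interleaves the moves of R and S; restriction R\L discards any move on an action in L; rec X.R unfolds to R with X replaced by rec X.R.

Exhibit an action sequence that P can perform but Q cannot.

Reachable graph of P (3 states):
  s0 = a.b.0 + (0 | 0 + c.0) :: —a→ s1, —c→ s2
  s1 = b.0 :: —b→ s2
  s2 = 0 :: ∅
Reachable graph of Q (3 states):
  t0 = a.b.0 + (0 | 0 + b.0) :: —a→ t1, —b→ t2
  t1 = b.0 :: —b→ t2
  t2 = 0 :: ∅
Executing c from P (initial set {s0}):
  after c @ step 1: {s2}
  — P admits the full trace.
Executing c from Q (initial set {t0}):
  after c @ step 1: ∅  — Q cannot continue

c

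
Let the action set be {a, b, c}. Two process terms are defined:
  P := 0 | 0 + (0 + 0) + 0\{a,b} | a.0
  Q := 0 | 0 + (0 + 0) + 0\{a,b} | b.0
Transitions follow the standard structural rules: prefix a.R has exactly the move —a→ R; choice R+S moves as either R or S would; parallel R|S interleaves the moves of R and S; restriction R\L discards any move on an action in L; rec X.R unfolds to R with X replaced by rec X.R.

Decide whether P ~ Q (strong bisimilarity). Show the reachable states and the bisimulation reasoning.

NO

Reachable graph of P (2 states):
  m0 = 0 | 0 + (0 + 0) + 0\{a,b} | a.0 → ··a··> m1
  m1 = 0\{a,b} | 0 → (no moves)
Reachable graph of Q (2 states):
  n0 = 0 | 0 + (0 + 0) + 0\{a,b} | b.0 → ··b··> n1
  n1 = 0\{a,b} | 0 → (no moves)
Bisimilarity quotient blocks:
  B0 = {m0}
  B1 = {m1, n1}
  B2 = {n0}
m0 ∈ B0, n0 ∈ B2 → different blocks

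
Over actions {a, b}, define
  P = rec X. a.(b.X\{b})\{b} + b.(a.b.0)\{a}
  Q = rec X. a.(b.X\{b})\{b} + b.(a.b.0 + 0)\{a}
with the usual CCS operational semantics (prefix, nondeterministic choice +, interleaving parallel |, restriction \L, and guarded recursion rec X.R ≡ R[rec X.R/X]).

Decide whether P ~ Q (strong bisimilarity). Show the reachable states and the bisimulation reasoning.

Reachable graph of P (3 states):
  m0 = rec X. a.(b.X\{b})\{b} + b.(a.b.0)\{a} | ··a··> m1, ··b··> m2
  m1 = (b.(rec X. a.(b.X\{b})\{b} + b.(a.b.0)\{a})\{b})\{b} | ∅
  m2 = (a.b.0)\{a} | ∅
Reachable graph of Q (3 states):
  n0 = rec X. a.(b.X\{b})\{b} + b.(a.b.0 + 0)\{a} | ··a··> n1, ··b··> n2
  n1 = (b.(rec X. a.(b.X\{b})\{b} + b.(a.b.0 + 0)\{a})\{b})\{b} | ∅
  n2 = (a.b.0 + 0)\{a} | ∅
Coarsest stable partition (strong bisimilarity classes):
  B0 = {m0, n0}
  B1 = {m1, m2, n1, n2}
m0 ∈ B0, n0 ∈ B0 → same block

P ~ Q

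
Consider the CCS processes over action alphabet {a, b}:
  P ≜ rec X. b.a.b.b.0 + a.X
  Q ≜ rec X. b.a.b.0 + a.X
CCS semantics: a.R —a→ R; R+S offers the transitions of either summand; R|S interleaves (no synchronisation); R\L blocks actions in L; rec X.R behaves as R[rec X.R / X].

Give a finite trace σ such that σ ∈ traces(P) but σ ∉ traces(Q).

P's transition system — 5 states:
  u0 = rec X. b.a.b.b.0 + a.X ⊢ --a--▸ u0, --b--▸ u1
  u1 = a.b.b.0 ⊢ --a--▸ u2
  u2 = b.b.0 ⊢ --b--▸ u3
  u3 = b.0 ⊢ --b--▸ u4
  u4 = 0 ⊢ stopped
Q's transition system — 4 states:
  v0 = rec X. b.a.b.0 + a.X ⊢ --a--▸ v0, --b--▸ v1
  v1 = a.b.0 ⊢ --a--▸ v2
  v2 = b.0 ⊢ --b--▸ v3
  v3 = 0 ⊢ stopped
Trace ⟨babb⟩ through P, begin at {u0}:
  [1] b ⇒ {u1}
  [2] a ⇒ {u2}
  [3] b ⇒ {u3}
  [4] b ⇒ {u4}
  ✓ P
Trace ⟨babb⟩ through Q, begin at {v0}:
  [1] b ⇒ {v1}
  [2] a ⇒ {v2}
  [3] b ⇒ {v3}
  [4] b ⇒ ∅  — Q cannot continue

babb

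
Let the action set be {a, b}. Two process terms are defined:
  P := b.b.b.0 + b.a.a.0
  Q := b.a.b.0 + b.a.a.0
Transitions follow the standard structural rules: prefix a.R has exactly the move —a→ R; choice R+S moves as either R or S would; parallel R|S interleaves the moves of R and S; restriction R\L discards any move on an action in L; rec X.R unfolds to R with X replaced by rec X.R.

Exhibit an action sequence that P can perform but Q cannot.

bb

LTS(P): 6 reachable states
  m0 = b.b.b.0 + b.a.a.0 → -b-> m1, -b-> m2
  m1 = a.a.0 → -a-> m3
  m2 = b.b.0 → -b-> m4
  m3 = a.0 → -a-> m5
  m4 = b.0 → -b-> m5
  m5 = 0 → deadlocked
LTS(Q): 6 reachable states
  n0 = b.a.b.0 + b.a.a.0 → -b-> n1, -b-> n2
  n1 = a.a.0 → -a-> n3
  n2 = a.b.0 → -a-> n4
  n3 = a.0 → -a-> n5
  n4 = b.0 → -b-> n5
  n5 = 0 → deadlocked
Trace ⟨bb⟩ through P, begin at {m0}:
  [1] b ⇒ {m1, m2}
  [2] b ⇒ {m4}
  ✓ P
Trace ⟨bb⟩ through Q, begin at {n0}:
  [1] b ⇒ {n1, n2}
  [2] b ⇒ no successor for Q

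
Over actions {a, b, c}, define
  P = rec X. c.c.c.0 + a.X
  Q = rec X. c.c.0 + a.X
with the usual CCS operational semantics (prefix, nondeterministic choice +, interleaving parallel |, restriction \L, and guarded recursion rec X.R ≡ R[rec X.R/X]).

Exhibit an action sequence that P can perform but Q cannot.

LTS(P): 4 reachable states
  m0 = rec X. c.c.c.0 + a.X has moves =a=> m0, =c=> m1
  m1 = c.c.0 has moves =c=> m2
  m2 = c.0 has moves =c=> m3
  m3 = 0 has moves ∅
LTS(Q): 3 reachable states
  n0 = rec X. c.c.0 + a.X has moves =a=> n0, =c=> n1
  n1 = c.0 has moves =c=> n2
  n2 = 0 has moves ∅
Executing ccc from P (initial set {m0}):
  step 1 (c): {m1}
  step 2 (c): {m2}
  step 3 (c): {m3}
  P completes σ.
Executing ccc from Q (initial set {n0}):
  step 1 (c): {n1}
  step 2 (c): {n2}
  step 3 (c): ∅  — Q cannot continue

ccc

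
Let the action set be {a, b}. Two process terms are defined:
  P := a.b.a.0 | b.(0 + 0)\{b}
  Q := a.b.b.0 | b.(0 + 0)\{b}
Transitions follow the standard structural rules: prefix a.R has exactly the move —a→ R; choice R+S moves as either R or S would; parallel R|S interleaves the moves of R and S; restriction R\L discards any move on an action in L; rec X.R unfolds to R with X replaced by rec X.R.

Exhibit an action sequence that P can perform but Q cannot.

P's transition system — 8 states:
  s0 = a.b.a.0 | b.(0 + 0)\{b} | —a→ s1, —b→ s2
  s1 = b.a.0 | b.(0 + 0)\{b} | —b→ s3, —b→ s4
  s2 = a.b.a.0 | (0 + 0)\{b} | —a→ s4
  s3 = a.0 | b.(0 + 0)\{b} | —a→ s5, —b→ s6
  s4 = b.a.0 | (0 + 0)\{b} | —b→ s6
  s5 = 0 | b.(0 + 0)\{b} | —b→ s7
  s6 = a.0 | (0 + 0)\{b} | —a→ s7
  s7 = 0 | (0 + 0)\{b} | ·
Q's transition system — 8 states:
  t0 = a.b.b.0 | b.(0 + 0)\{b} | —a→ t1, —b→ t2
  t1 = b.b.0 | b.(0 + 0)\{b} | —b→ t3, —b→ t4
  t2 = a.b.b.0 | (0 + 0)\{b} | —a→ t4
  t3 = b.0 | b.(0 + 0)\{b} | —b→ t5, —b→ t6
  t4 = b.b.0 | (0 + 0)\{b} | —b→ t6
  t5 = 0 | b.(0 + 0)\{b} | —b→ t7
  t6 = b.0 | (0 + 0)\{b} | —b→ t7
  t7 = 0 | (0 + 0)\{b} | ·
Trace ⟨aba⟩ through P, begin at {s0}:
  after a @ step 1: {s1}
  after b @ step 2: {s3, s4}
  after a @ step 3: {s5}
  ✓ P
Trace ⟨aba⟩ through Q, begin at {t0}:
  after a @ step 1: {t1}
  after b @ step 2: {t3, t4}
  after a @ step 3: ∅ (Q stuck)

aba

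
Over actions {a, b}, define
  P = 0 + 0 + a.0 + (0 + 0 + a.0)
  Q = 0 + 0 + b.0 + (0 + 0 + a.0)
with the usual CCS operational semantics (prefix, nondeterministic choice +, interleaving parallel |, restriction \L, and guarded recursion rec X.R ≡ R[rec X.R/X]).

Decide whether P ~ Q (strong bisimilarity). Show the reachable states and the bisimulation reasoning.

LTS(P): 2 reachable states
  u0 = 0 + 0 + a.0 + (0 + 0 + a.0) ⊢ --a--▸ u1
  u1 = 0 ⊢ stopped
LTS(Q): 2 reachable states
  v0 = 0 + 0 + b.0 + (0 + 0 + a.0) ⊢ --a--▸ v1, --b--▸ v1
  v1 = 0 ⊢ stopped
Bisimilarity quotient blocks:
  B0 = {u0}
  B1 = {u1, v1}
  B2 = {v0}
u0 ∈ B0, v0 ∈ B2 → different blocks

P ≁ Q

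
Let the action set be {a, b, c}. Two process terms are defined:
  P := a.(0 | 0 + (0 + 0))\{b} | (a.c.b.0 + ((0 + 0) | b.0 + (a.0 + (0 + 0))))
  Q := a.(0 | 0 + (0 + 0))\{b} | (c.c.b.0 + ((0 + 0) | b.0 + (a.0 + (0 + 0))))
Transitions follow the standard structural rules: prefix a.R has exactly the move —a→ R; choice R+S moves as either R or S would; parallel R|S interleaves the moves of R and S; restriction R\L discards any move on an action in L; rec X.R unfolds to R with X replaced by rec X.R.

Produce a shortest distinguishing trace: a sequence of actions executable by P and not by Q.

LTS(P): 10 reachable states
  p0 = a.(0 | 0 + (0 + 0))\{b} | (a.c.b.0 + ((0 + 0) | b.0 + (a.0 + (0 + 0)))) | --a--▸ p1, --a--▸ p2, --a--▸ p3, --b--▸ p4
  p1 = (0 | 0 + (0 + 0))\{b} | (a.c.b.0 + ((0 + 0) | b.0 + (a.0 + (0 + 0)))) | --a--▸ p5, --a--▸ p6, --b--▸ p7
  p2 = a.(0 | 0 + (0 + 0))\{b} | 0 | --a--▸ p5
  p3 = a.(0 | 0 + (0 + 0))\{b} | c.b.0 | --a--▸ p6, --c--▸ p8
  p4 = a.(0 | 0 + (0 + 0))\{b} | ((0 + 0) | 0) | --a--▸ p7
  p5 = (0 | 0 + (0 + 0))\{b} | 0 | deadlocked
  p6 = (0 | 0 + (0 + 0))\{b} | c.b.0 | --c--▸ p9
  p7 = (0 | 0 + (0 + 0))\{b} | ((0 + 0) | 0) | deadlocked
  p8 = a.(0 | 0 + (0 + 0))\{b} | b.0 | --a--▸ p9, --b--▸ p2
  p9 = (0 | 0 + (0 + 0))\{b} | b.0 | --b--▸ p5
LTS(Q): 10 reachable states
  q0 = a.(0 | 0 + (0 + 0))\{b} | (c.c.b.0 + ((0 + 0) | b.0 + (a.0 + (0 + 0)))) | --a--▸ q1, --a--▸ q2, --b--▸ q3, --c--▸ q4
  q1 = (0 | 0 + (0 + 0))\{b} | (c.c.b.0 + ((0 + 0) | b.0 + (a.0 + (0 + 0)))) | --a--▸ q5, --b--▸ q6, --c--▸ q7
  q2 = a.(0 | 0 + (0 + 0))\{b} | 0 | --a--▸ q5
  q3 = a.(0 | 0 + (0 + 0))\{b} | ((0 + 0) | 0) | --a--▸ q6
  q4 = a.(0 | 0 + (0 + 0))\{b} | c.b.0 | --a--▸ q7, --c--▸ q8
  q5 = (0 | 0 + (0 + 0))\{b} | 0 | deadlocked
  q6 = (0 | 0 + (0 + 0))\{b} | ((0 + 0) | 0) | deadlocked
  q7 = (0 | 0 + (0 + 0))\{b} | c.b.0 | --c--▸ q9
  q8 = a.(0 | 0 + (0 + 0))\{b} | b.0 | --a--▸ q9, --b--▸ q2
  q9 = (0 | 0 + (0 + 0))\{b} | b.0 | --b--▸ q5
Trace ⟨aac⟩ through P, begin at {p0}:
  step 1 (a): {p1, p2, p3}
  step 2 (a): {p5, p6}
  step 3 (c): {p9}
  P completes σ.
Trace ⟨aac⟩ through Q, begin at {q0}:
  step 1 (a): {q1, q2}
  step 2 (a): {q5}
  step 3 (c): no successor for Q

aac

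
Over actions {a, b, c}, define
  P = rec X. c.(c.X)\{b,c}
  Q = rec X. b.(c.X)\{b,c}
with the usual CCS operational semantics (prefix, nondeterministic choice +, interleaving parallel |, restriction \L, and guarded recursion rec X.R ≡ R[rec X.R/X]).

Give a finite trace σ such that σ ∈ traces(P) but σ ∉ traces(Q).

P's transition system — 2 states:
  u0 = rec X. c.(c.X)\{b,c} has moves =c=> u1
  u1 = (c.(rec X. c.(c.X)\{b,c}))\{b,c} has moves ·
Q's transition system — 2 states:
  v0 = rec X. b.(c.X)\{b,c} has moves =b=> v1
  v1 = (c.(rec X. b.(c.X)\{b,c}))\{b,c} has moves ·
Executing c from P (initial set {u0}):
  [1] c ⇒ {u1}
  P completes σ.
Executing c from Q (initial set {v0}):
  [1] c ⇒ no successor for Q

c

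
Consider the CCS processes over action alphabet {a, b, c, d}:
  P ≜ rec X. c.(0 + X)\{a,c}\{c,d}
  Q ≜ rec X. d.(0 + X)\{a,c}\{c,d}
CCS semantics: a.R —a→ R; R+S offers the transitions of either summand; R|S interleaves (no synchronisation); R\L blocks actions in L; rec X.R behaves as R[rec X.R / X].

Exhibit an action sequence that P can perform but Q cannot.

c

P's transition system — 2 states:
  s0 = rec X. c.(0 + X)\{a,c}\{c,d} has moves =c=> s1
  s1 = (0 + (rec X. c.(0 + X)\{a,c}\{c,d}))\{a,c}\{c,d} has moves (no moves)
Q's transition system — 2 states:
  t0 = rec X. d.(0 + X)\{a,c}\{c,d} has moves =d=> t1
  t1 = (0 + (rec X. d.(0 + X)\{a,c}\{c,d}))\{a,c}\{c,d} has moves (no moves)
Executing c from P (initial set {s0}):
  step 1 (c): {s1}
  ✓ P
Executing c from Q (initial set {t0}):
  step 1 (c): ∅  — Q cannot continue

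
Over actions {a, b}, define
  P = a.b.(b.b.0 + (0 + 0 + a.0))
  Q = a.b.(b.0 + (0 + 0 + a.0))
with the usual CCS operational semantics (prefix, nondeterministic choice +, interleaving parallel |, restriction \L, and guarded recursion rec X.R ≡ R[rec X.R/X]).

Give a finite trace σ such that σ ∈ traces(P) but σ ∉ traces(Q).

abbb

Reachable graph of P (5 states):
  u0 = a.b.(b.b.0 + (0 + 0 + a.0)) → =a=> u1
  u1 = b.(b.b.0 + (0 + 0 + a.0)) → =b=> u2
  u2 = b.b.0 + (0 + 0 + a.0) → =a=> u3, =b=> u4
  u3 = 0 → ∅
  u4 = b.0 → =b=> u3
Reachable graph of Q (4 states):
  v0 = a.b.(b.0 + (0 + 0 + a.0)) → =a=> v1
  v1 = b.(b.0 + (0 + 0 + a.0)) → =b=> v2
  v2 = b.0 + (0 + 0 + a.0) → =a=> v3, =b=> v3
  v3 = 0 → ∅
Trace ⟨abbb⟩ through P, begin at {u0}:
  after a @ step 1: {u1}
  after b @ step 2: {u2}
  after b @ step 3: {u4}
  after b @ step 4: {u3}
  ✓ P
Trace ⟨abbb⟩ through Q, begin at {v0}:
  after a @ step 1: {v1}
  after b @ step 2: {v2}
  after b @ step 3: {v3}
  after b @ step 4: ∅  — Q cannot continue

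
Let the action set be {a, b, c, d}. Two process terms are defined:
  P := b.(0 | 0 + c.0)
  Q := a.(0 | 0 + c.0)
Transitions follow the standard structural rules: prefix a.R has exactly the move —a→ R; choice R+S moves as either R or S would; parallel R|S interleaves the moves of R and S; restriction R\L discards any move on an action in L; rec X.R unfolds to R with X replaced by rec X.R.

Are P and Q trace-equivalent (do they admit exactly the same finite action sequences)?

NO — witness ⟨b⟩

P's transition system — 3 states:
  m0 = b.(0 | 0 + c.0) has moves --b--▸ m1
  m1 = 0 | 0 + c.0 has moves --c--▸ m2
  m2 = 0 has moves deadlocked
Q's transition system — 3 states:
  n0 = a.(0 | 0 + c.0) has moves --a--▸ n1
  n1 = 0 | 0 + c.0 has moves --c--▸ n2
  n2 = 0 has moves deadlocked
Executing b from P (initial set {m0}):
  step 1 (b): {m1}
  — P admits the full trace.
Executing b from Q (initial set {n0}):
  step 1 (b): ∅ (Q stuck)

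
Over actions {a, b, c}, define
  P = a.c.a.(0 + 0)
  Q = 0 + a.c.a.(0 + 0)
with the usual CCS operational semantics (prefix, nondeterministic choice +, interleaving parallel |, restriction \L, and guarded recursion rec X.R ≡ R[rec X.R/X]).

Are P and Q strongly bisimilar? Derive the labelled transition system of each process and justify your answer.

Reachable graph of P (4 states):
  p0 = a.c.a.(0 + 0) ⊢ —a→ p1
  p1 = c.a.(0 + 0) ⊢ —c→ p2
  p2 = a.(0 + 0) ⊢ —a→ p3
  p3 = 0 + 0 ⊢ ∅
Reachable graph of Q (4 states):
  q0 = 0 + a.c.a.(0 + 0) ⊢ —a→ q1
  q1 = c.a.(0 + 0) ⊢ —c→ q2
  q2 = a.(0 + 0) ⊢ —a→ q3
  q3 = 0 + 0 ⊢ ∅
Coarsest stable partition (strong bisimilarity classes):
  B0 = {p0, q0}
  B1 = {p1, q1}
  B2 = {p2, q2}
  B3 = {p3, q3}
p0 ∈ B0, q0 ∈ B0 → same block

YES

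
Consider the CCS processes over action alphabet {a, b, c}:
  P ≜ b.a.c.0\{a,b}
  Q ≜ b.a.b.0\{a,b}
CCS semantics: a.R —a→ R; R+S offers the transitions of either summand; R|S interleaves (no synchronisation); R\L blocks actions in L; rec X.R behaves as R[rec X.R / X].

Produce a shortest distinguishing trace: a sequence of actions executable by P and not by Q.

bac

Reachable graph of P (4 states):
  s0 = b.a.c.0\{a,b} → =b=> s1
  s1 = a.c.0\{a,b} → =a=> s2
  s2 = c.0\{a,b} → =c=> s3
  s3 = 0\{a,b} → ·
Reachable graph of Q (4 states):
  t0 = b.a.b.0\{a,b} → =b=> t1
  t1 = a.b.0\{a,b} → =a=> t2
  t2 = b.0\{a,b} → =b=> t3
  t3 = 0\{a,b} → ·
Trace ⟨bac⟩ through P, begin at {s0}:
  after b @ step 1: {s1}
  after a @ step 2: {s2}
  after c @ step 3: {s3}
  P completes σ.
Trace ⟨bac⟩ through Q, begin at {t0}:
  after b @ step 1: {t1}
  after a @ step 2: {t2}
  after c @ step 3: no successor for Q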